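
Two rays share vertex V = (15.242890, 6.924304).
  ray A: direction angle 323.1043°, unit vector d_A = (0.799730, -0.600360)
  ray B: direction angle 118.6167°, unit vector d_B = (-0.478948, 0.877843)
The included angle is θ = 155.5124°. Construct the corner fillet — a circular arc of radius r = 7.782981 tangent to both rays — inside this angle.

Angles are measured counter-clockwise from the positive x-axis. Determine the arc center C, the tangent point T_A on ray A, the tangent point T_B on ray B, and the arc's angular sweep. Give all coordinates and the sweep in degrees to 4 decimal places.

bisector direction at 40.8605° = (0.756305,0.654220)
center distance |VC| = r/sin(θ/2) = 7.782981/sin(77.7562°) = 7.964133
C = V + |VC|·bis = (21.2662,12.1346)
T_A = V + ((C−V)·d_A)·d_A = V + 1.6890·d_A = (16.5936,5.9103)
T_B = V + ((C−V)·d_B)·d_B = V + 1.6890·d_B = (14.4340,8.4070)
sweep = 180° − θ = 24.4876°

center=(21.2662,12.1346) T_A=(16.5936,5.9103) T_B=(14.4340,8.4070) sweep=24.4876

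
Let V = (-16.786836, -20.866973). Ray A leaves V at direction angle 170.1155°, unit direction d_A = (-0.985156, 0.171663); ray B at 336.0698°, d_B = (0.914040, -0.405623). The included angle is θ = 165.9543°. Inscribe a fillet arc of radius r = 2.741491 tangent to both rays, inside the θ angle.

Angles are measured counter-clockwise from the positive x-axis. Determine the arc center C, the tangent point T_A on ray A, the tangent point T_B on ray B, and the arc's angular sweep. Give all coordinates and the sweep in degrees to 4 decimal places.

center=(-17.5902,-23.5098) T_A=(-17.1195,-20.8090) T_B=(-16.4781,-21.0040) sweep=14.0457

bisector direction at 253.0926° = (-0.290825,-0.956776)
center distance |VC| = r/sin(θ/2) = 2.741491/sin(82.9771°) = 2.762215
C = V + |VC|·bis = (-17.5902,-23.5098)
T_A = V + ((C−V)·d_A)·d_A = V + 0.3377·d_A = (-17.1195,-20.8090)
T_B = V + ((C−V)·d_B)·d_B = V + 0.3377·d_B = (-16.4781,-21.0040)
sweep = 180° − θ = 14.0457°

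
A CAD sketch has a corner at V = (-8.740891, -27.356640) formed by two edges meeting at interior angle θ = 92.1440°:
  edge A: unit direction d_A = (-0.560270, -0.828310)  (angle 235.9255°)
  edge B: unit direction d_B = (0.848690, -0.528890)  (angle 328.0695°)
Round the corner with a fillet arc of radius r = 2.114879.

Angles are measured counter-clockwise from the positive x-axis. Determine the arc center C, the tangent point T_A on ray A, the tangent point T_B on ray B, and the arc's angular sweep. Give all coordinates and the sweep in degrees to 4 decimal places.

center=(-8.1305,-30.2290) T_A=(-9.8823,-29.0441) T_B=(-7.0120,-28.4341) sweep=87.8560

bisector direction at 281.9975° = (0.207869,-0.978157)
center distance |VC| = r/sin(θ/2) = 2.114879/sin(46.0720°) = 2.936467
C = V + |VC|·bis = (-8.1305,-30.2290)
T_A = V + ((C−V)·d_A)·d_A = V + 2.0372·d_A = (-9.8823,-29.0441)
T_B = V + ((C−V)·d_B)·d_B = V + 2.0372·d_B = (-7.0120,-28.4341)
sweep = 180° − θ = 87.8560°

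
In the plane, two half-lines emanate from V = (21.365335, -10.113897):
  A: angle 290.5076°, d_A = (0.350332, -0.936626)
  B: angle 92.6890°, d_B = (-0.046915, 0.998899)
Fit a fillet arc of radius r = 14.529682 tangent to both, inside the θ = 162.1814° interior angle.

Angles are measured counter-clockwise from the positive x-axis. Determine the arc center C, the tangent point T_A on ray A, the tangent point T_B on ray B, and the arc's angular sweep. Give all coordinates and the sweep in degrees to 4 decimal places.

bisector direction at 11.5983° = (0.979581,0.201049)
center distance |VC| = r/sin(θ/2) = 14.529682/sin(81.0907°) = 14.707127
C = V + |VC|·bis = (35.7722,-7.1570)
T_A = V + ((C−V)·d_A)·d_A = V + 2.2777·d_A = (22.1633,-12.2473)
T_B = V + ((C−V)·d_B)·d_B = V + 2.2777·d_B = (21.2585,-7.8387)
sweep = 180° − θ = 17.8186°

center=(35.7722,-7.1570) T_A=(22.1633,-12.2473) T_B=(21.2585,-7.8387) sweep=17.8186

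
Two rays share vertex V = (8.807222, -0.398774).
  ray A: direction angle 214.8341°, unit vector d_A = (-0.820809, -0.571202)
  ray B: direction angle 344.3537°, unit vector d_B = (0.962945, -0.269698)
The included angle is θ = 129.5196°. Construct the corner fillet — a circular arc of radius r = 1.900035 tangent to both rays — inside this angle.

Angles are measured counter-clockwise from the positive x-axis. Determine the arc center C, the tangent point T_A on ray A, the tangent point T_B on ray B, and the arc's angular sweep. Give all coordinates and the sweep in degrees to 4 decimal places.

center=(9.1573,-2.4700) T_A=(8.0720,-0.9104) T_B=(9.6697,-0.6403) sweep=50.4804

bisector direction at 279.5939° = (0.166664,-0.986014)
center distance |VC| = r/sin(θ/2) = 1.900035/sin(64.7598°) = 2.100582
C = V + |VC|·bis = (9.1573,-2.4700)
T_A = V + ((C−V)·d_A)·d_A = V + 0.8957·d_A = (8.0720,-0.9104)
T_B = V + ((C−V)·d_B)·d_B = V + 0.8957·d_B = (9.6697,-0.6403)
sweep = 180° − θ = 50.4804°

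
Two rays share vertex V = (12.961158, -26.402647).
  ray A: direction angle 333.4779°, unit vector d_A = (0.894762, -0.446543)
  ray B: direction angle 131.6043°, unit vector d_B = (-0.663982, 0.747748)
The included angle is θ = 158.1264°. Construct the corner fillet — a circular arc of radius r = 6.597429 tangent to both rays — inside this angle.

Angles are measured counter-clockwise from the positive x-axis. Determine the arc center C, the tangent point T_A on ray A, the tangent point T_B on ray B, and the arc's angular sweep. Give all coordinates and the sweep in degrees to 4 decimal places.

center=(17.0479,-21.0688) T_A=(14.1019,-26.9719) T_B=(12.1147,-25.4494) sweep=21.8736

bisector direction at 52.5411° = (0.608192,0.793790)
center distance |VC| = r/sin(θ/2) = 6.597429/sin(79.0632°) = 6.719474
C = V + |VC|·bis = (17.0479,-21.0688)
T_A = V + ((C−V)·d_A)·d_A = V + 1.2749·d_A = (14.1019,-26.9719)
T_B = V + ((C−V)·d_B)·d_B = V + 1.2749·d_B = (12.1147,-25.4494)
sweep = 180° − θ = 21.8736°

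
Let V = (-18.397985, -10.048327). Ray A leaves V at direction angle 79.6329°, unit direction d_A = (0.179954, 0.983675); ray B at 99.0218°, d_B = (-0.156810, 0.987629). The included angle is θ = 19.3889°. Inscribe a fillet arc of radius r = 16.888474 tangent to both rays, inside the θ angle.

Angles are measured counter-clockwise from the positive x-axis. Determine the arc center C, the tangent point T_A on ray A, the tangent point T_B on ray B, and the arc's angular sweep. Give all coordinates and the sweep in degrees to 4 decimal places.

center=(-17.2206,90.2362) T_A=(-0.6078,87.1971) T_B=(-33.9001,87.5880) sweep=160.6111

bisector direction at 89.3274° = (0.011740,0.999931)
center distance |VC| = r/sin(θ/2) = 16.888474/sin(9.6944°) = 100.291485
C = V + |VC|·bis = (-17.2206,90.2362)
T_A = V + ((C−V)·d_A)·d_A = V + 98.8593·d_A = (-0.6078,87.1971)
T_B = V + ((C−V)·d_B)·d_B = V + 98.8593·d_B = (-33.9001,87.5880)
sweep = 180° − θ = 160.6111°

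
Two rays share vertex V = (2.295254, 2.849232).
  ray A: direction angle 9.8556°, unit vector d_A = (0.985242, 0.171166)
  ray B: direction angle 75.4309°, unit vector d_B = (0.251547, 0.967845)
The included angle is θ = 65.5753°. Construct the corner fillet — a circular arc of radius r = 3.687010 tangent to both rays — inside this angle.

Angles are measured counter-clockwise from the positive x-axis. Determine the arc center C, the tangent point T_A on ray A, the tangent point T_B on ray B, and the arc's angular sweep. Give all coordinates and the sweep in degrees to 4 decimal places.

bisector direction at 42.6432° = (0.735586,0.677431)
center distance |VC| = r/sin(θ/2) = 3.687010/sin(32.7876°) = 6.808543
C = V + |VC|·bis = (7.3035,7.4616)
T_A = V + ((C−V)·d_A)·d_A = V + 5.7238·d_A = (7.9346,3.8290)
T_B = V + ((C−V)·d_B)·d_B = V + 5.7238·d_B = (3.7351,8.3890)
sweep = 180° − θ = 114.4247°

center=(7.3035,7.4616) T_A=(7.9346,3.8290) T_B=(3.7351,8.3890) sweep=114.4247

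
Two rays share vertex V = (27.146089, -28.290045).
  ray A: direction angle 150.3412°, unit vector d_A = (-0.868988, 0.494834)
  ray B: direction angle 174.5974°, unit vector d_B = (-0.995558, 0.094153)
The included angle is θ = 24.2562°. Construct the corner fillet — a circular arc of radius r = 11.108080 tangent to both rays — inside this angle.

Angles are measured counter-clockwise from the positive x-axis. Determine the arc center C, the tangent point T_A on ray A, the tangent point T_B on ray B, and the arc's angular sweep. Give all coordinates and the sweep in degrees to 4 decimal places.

center=(-23.2693,-12.3644) T_A=(-17.7726,-2.7117) T_B=(-24.3151,-23.4232) sweep=155.7438

bisector direction at 162.4693° = (-0.953556,0.301217)
center distance |VC| = r/sin(θ/2) = 11.108080/sin(12.1281°) = 52.870926
C = V + |VC|·bis = (-23.2693,-12.3644)
T_A = V + ((C−V)·d_A)·d_A = V + 51.6909·d_A = (-17.7726,-2.7117)
T_B = V + ((C−V)·d_B)·d_B = V + 51.6909·d_B = (-24.3151,-23.4232)
sweep = 180° − θ = 155.7438°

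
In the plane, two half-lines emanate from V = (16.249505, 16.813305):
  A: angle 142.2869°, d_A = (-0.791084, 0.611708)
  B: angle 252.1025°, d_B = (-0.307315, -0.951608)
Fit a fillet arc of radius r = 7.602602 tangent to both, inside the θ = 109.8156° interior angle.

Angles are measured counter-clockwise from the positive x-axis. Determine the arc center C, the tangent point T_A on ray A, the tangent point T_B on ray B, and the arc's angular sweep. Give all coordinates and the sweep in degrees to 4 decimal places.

center=(7.3732,14.0665) T_A=(12.0238,20.0808) T_B=(14.6079,11.7301) sweep=70.1844

bisector direction at 197.1947° = (-0.955306,-0.295620)
center distance |VC| = r/sin(θ/2) = 7.602602/sin(54.9078°) = 9.291545
C = V + |VC|·bis = (7.3732,14.0665)
T_A = V + ((C−V)·d_A)·d_A = V + 5.3417·d_A = (12.0238,20.0808)
T_B = V + ((C−V)·d_B)·d_B = V + 5.3417·d_B = (14.6079,11.7301)
sweep = 180° − θ = 70.1844°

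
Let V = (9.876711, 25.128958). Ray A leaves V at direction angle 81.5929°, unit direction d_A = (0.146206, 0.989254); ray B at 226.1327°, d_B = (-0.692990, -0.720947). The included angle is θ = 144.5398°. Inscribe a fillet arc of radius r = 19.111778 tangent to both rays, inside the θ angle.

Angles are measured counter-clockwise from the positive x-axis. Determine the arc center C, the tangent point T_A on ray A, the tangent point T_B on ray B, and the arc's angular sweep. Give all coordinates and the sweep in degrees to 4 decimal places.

center=(-8.1363,33.9680) T_A=(10.7701,31.1737) T_B=(5.6423,20.7237) sweep=35.4602

bisector direction at 153.8628° = (-0.897742,0.440522)
center distance |VC| = r/sin(θ/2) = 19.111778/sin(72.2699°) = 20.064825
C = V + |VC|·bis = (-8.1363,33.9680)
T_A = V + ((C−V)·d_A)·d_A = V + 6.1104·d_A = (10.7701,31.1737)
T_B = V + ((C−V)·d_B)·d_B = V + 6.1104·d_B = (5.6423,20.7237)
sweep = 180° − θ = 35.4602°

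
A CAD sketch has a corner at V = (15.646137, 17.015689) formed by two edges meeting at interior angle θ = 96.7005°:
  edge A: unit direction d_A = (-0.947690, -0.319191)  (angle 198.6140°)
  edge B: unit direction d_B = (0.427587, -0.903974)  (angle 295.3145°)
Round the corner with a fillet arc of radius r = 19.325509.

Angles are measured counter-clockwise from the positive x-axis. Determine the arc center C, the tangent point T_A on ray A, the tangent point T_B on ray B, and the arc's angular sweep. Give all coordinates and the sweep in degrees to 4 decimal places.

bisector direction at 246.9643° = (-0.391305,-0.920261)
center distance |VC| = r/sin(θ/2) = 19.325509/sin(48.3503°) = 25.863166
C = V + |VC|·bis = (5.5257,-6.7852)
T_A = V + ((C−V)·d_A)·d_A = V + 17.1880·d_A = (-0.6428,11.5294)
T_B = V + ((C−V)·d_B)·d_B = V + 17.1880·d_B = (22.9955,1.4782)
sweep = 180° − θ = 83.2995°

center=(5.5257,-6.7852) T_A=(-0.6428,11.5294) T_B=(22.9955,1.4782) sweep=83.2995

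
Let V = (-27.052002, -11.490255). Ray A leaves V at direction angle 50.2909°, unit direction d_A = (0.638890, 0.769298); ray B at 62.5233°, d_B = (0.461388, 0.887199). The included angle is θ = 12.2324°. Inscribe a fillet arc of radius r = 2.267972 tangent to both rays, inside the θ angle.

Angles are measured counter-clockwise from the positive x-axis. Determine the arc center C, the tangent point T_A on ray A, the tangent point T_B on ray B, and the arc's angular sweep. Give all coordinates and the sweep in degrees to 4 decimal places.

center=(-15.2744,6.2412) T_A=(-13.5297,4.7922) T_B=(-17.2866,7.2876) sweep=167.7676

bisector direction at 56.4071° = (0.553288,0.832990)
center distance |VC| = r/sin(θ/2) = 2.267972/sin(6.1162°) = 21.286476
C = V + |VC|·bis = (-15.2744,6.2412)
T_A = V + ((C−V)·d_A)·d_A = V + 21.1653·d_A = (-13.5297,4.7922)
T_B = V + ((C−V)·d_B)·d_B = V + 21.1653·d_B = (-17.2866,7.2876)
sweep = 180° − θ = 167.7676°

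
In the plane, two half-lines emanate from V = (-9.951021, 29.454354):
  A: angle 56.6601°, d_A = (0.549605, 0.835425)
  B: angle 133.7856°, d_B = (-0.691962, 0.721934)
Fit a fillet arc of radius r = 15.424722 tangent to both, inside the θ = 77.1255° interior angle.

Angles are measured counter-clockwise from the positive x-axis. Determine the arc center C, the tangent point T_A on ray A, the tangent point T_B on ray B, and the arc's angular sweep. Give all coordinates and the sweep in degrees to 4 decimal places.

bisector direction at 95.2229° = (-0.091030,0.995848)
center distance |VC| = r/sin(θ/2) = 15.424722/sin(38.5628°) = 24.744033
C = V + |VC|·bis = (-12.2035,54.0957)
T_A = V + ((C−V)·d_A)·d_A = V + 19.3480·d_A = (0.6827,45.6182)
T_B = V + ((C−V)·d_B)·d_B = V + 19.3480·d_B = (-23.3391,43.4223)
sweep = 180° − θ = 102.8745°

center=(-12.2035,54.0957) T_A=(0.6827,45.6182) T_B=(-23.3391,43.4223) sweep=102.8745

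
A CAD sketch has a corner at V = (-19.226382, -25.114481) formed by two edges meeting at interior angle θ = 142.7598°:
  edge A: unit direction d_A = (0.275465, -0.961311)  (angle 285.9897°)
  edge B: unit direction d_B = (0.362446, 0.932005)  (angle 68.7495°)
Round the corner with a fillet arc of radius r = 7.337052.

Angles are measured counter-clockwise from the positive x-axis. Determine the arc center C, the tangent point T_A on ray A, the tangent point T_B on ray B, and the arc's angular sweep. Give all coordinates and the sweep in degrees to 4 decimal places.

center=(-11.4922,-25.4698) T_A=(-18.5454,-27.4909) T_B=(-18.3304,-22.8105) sweep=37.2402

bisector direction at 357.3696° = (0.998946,-0.045893)
center distance |VC| = r/sin(θ/2) = 7.337052/sin(71.3799°) = 7.742312
C = V + |VC|·bis = (-11.4922,-25.4698)
T_A = V + ((C−V)·d_A)·d_A = V + 2.4721·d_A = (-18.5454,-27.4909)
T_B = V + ((C−V)·d_B)·d_B = V + 2.4721·d_B = (-18.3304,-22.8105)
sweep = 180° − θ = 37.2402°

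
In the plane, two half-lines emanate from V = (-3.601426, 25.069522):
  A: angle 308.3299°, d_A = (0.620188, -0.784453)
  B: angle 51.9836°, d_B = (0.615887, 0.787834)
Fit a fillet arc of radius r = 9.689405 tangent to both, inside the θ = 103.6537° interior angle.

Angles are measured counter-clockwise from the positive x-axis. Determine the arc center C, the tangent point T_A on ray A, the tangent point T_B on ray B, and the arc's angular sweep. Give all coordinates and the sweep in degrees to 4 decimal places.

bisector direction at 0.1567° = (0.999996,0.002736)
center distance |VC| = r/sin(θ/2) = 9.689405/sin(51.8269°) = 12.325188
C = V + |VC|·bis = (8.7237,25.1032)
T_A = V + ((C−V)·d_A)·d_A = V + 7.6175·d_A = (1.1228,19.0940)
T_B = V + ((C−V)·d_B)·d_B = V + 7.6175·d_B = (1.0901,31.0708)
sweep = 180° − θ = 76.3463°

center=(8.7237,25.1032) T_A=(1.1228,19.0940) T_B=(1.0901,31.0708) sweep=76.3463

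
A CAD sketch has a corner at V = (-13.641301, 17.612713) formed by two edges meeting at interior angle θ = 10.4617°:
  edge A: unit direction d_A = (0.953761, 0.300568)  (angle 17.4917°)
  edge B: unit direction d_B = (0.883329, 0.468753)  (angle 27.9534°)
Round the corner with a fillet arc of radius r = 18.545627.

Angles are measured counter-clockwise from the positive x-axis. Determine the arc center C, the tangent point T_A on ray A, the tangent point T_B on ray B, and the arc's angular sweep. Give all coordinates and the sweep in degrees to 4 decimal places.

bisector direction at 22.7226° = (0.922386,0.386269)
center distance |VC| = r/sin(θ/2) = 18.545627/sin(5.2309°) = 203.420798
C = V + |VC|·bis = (173.9912,96.1879)
T_A = V + ((C−V)·d_A)·d_A = V + 202.5736·d_A = (179.5654,78.4998)
T_B = V + ((C−V)·d_B)·d_B = V + 202.5736·d_B = (165.2979,112.5698)
sweep = 180° − θ = 169.5383°

center=(173.9912,96.1879) T_A=(179.5654,78.4998) T_B=(165.2979,112.5698) sweep=169.5383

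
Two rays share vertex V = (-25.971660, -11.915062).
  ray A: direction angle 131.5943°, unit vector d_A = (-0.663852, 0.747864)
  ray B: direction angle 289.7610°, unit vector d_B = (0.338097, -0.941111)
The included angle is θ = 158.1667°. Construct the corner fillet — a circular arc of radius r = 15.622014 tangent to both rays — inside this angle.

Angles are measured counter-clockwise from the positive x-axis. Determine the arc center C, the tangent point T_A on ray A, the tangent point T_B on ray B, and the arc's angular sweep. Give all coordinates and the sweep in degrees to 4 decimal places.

bisector direction at 210.6776° = (-0.860051,-0.510207)
center distance |VC| = r/sin(θ/2) = 15.622014/sin(79.0833°) = 15.909924
C = V + |VC|·bis = (-39.6550,-20.0324)
T_A = V + ((C−V)·d_A)·d_A = V + 3.0130·d_A = (-27.9719,-9.6617)
T_B = V + ((C−V)·d_B)·d_B = V + 3.0130·d_B = (-24.9530,-14.7507)
sweep = 180° − θ = 21.8333°

center=(-39.6550,-20.0324) T_A=(-27.9719,-9.6617) T_B=(-24.9530,-14.7507) sweep=21.8333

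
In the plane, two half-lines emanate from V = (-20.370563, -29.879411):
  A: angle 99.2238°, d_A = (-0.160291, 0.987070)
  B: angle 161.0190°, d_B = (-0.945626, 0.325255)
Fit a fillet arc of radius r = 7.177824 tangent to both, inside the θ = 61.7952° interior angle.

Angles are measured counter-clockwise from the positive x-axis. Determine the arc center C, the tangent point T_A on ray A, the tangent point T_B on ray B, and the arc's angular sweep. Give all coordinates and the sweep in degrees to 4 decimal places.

bisector direction at 130.1214° = (-0.644409,0.764681)
center distance |VC| = r/sin(θ/2) = 7.177824/sin(30.8976°) = 13.978091
C = V + |VC|·bis = (-29.3782,-19.1906)
T_A = V + ((C−V)·d_A)·d_A = V + 11.9944·d_A = (-22.2932,-18.0401)
T_B = V + ((C−V)·d_B)·d_B = V + 11.9944·d_B = (-31.7128,-25.9782)
sweep = 180° − θ = 118.2048°

center=(-29.3782,-19.1906) T_A=(-22.2932,-18.0401) T_B=(-31.7128,-25.9782) sweep=118.2048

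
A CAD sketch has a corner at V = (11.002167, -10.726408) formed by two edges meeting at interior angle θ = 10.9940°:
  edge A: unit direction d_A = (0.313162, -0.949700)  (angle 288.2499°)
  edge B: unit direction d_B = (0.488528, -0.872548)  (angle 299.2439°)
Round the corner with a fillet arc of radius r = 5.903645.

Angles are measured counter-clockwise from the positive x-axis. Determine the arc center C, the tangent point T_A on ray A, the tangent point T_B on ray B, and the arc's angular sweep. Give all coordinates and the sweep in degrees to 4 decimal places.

center=(35.8199,-67.1373) T_A=(30.2132,-68.9861) T_B=(40.9711,-64.2532) sweep=169.0060

bisector direction at 293.7469° = (0.402697,-0.915333)
center distance |VC| = r/sin(θ/2) = 5.903645/sin(5.4970°) = 61.628782
C = V + |VC|·bis = (35.8199,-67.1373)
T_A = V + ((C−V)·d_A)·d_A = V + 61.3454·d_A = (30.2132,-68.9861)
T_B = V + ((C−V)·d_B)·d_B = V + 61.3454·d_B = (40.9711,-64.2532)
sweep = 180° − θ = 169.0060°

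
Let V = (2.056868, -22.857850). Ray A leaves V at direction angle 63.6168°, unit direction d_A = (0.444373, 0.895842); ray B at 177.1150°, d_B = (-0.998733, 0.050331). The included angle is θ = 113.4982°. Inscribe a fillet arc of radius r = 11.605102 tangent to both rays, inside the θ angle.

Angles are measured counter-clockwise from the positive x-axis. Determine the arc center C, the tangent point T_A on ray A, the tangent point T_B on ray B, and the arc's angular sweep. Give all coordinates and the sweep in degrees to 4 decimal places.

bisector direction at 120.3659° = (-0.505520,0.862815)
center distance |VC| = r/sin(θ/2) = 11.605102/sin(56.7491°) = 13.877094
C = V + |VC|·bis = (-4.9583,-10.8845)
T_A = V + ((C−V)·d_A)·d_A = V + 7.6089·d_A = (5.4381,-16.0415)
T_B = V + ((C−V)·d_B)·d_B = V + 7.6089·d_B = (-5.5424,-22.4749)
sweep = 180° − θ = 66.5018°

center=(-4.9583,-10.8845) T_A=(5.4381,-16.0415) T_B=(-5.5424,-22.4749) sweep=66.5018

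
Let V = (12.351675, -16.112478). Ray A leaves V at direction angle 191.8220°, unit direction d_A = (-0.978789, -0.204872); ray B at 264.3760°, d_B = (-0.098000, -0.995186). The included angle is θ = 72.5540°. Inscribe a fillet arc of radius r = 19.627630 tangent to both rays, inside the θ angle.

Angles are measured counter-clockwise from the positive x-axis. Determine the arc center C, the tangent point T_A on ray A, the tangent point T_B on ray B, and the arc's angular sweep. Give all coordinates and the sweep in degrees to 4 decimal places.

center=(-9.8022,-40.8025) T_A=(-13.8234,-21.5912) T_B=(9.7309,-42.7260) sweep=107.4460

bisector direction at 228.0990° = (-0.667846,-0.744300)
center distance |VC| = r/sin(θ/2) = 19.627630/sin(36.2770°) = 33.172173
C = V + |VC|·bis = (-9.8022,-40.8025)
T_A = V + ((C−V)·d_A)·d_A = V + 26.7423·d_A = (-13.8234,-21.5912)
T_B = V + ((C−V)·d_B)·d_B = V + 26.7423·d_B = (9.7309,-42.7260)
sweep = 180° − θ = 107.4460°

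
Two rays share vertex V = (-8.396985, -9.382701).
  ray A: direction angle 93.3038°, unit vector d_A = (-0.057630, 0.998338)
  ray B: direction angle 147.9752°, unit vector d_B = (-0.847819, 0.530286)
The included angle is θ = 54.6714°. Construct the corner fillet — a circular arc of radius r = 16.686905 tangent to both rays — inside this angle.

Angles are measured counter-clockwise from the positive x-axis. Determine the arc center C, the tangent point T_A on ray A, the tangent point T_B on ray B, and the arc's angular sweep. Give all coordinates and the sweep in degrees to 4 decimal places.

center=(-26.9165,21.8829) T_A=(-10.2573,22.8446) T_B=(-35.7654,7.7354) sweep=125.3286

bisector direction at 120.6395° = (-0.509635,0.860391)
center distance |VC| = r/sin(θ/2) = 16.686905/sin(27.3357°) = 36.338830
C = V + |VC|·bis = (-26.9165,21.8829)
T_A = V + ((C−V)·d_A)·d_A = V + 32.2809·d_A = (-10.2573,22.8446)
T_B = V + ((C−V)·d_B)·d_B = V + 32.2809·d_B = (-35.7654,7.7354)
sweep = 180° − θ = 125.3286°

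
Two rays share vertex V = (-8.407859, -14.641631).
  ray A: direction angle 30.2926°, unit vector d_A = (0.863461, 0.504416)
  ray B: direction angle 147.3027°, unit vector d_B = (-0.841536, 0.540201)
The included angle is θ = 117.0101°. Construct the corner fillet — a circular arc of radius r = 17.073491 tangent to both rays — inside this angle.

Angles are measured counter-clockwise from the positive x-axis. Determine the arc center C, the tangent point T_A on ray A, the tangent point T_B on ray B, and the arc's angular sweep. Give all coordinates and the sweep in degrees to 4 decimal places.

center=(-7.9877,5.3771) T_A=(0.6244,-9.3651) T_B=(-17.2108,-8.9908) sweep=62.9899

bisector direction at 88.7976° = (0.020983,0.999780)
center distance |VC| = r/sin(θ/2) = 17.073491/sin(58.5050°) = 20.023182
C = V + |VC|·bis = (-7.9877,5.3771)
T_A = V + ((C−V)·d_A)·d_A = V + 10.4606·d_A = (0.6244,-9.3651)
T_B = V + ((C−V)·d_B)·d_B = V + 10.4606·d_B = (-17.2108,-8.9908)
sweep = 180° − θ = 62.9899°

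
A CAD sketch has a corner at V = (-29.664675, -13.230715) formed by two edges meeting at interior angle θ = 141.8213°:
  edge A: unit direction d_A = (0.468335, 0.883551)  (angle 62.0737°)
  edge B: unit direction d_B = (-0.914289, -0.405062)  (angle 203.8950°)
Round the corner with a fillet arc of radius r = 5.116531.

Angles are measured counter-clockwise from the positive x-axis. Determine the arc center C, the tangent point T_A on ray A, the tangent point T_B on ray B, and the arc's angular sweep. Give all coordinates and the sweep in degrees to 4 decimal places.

bisector direction at 132.9844° = (-0.681799,0.731540)
center distance |VC| = r/sin(θ/2) = 5.116531/sin(70.9107°) = 5.414263
C = V + |VC|·bis = (-33.3561,-9.2700)
T_A = V + ((C−V)·d_A)·d_A = V + 1.7707·d_A = (-28.8354,-11.6662)
T_B = V + ((C−V)·d_B)·d_B = V + 1.7707·d_B = (-31.2836,-13.9480)
sweep = 180° − θ = 38.1787°

center=(-33.3561,-9.2700) T_A=(-28.8354,-11.6662) T_B=(-31.2836,-13.9480) sweep=38.1787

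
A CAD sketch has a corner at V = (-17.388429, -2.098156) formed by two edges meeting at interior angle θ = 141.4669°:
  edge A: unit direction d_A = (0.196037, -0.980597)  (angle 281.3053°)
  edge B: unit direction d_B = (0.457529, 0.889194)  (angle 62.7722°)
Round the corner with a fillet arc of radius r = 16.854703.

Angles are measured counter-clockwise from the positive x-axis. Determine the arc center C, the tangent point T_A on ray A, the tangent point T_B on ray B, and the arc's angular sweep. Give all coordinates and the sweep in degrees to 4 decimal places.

bisector direction at 352.0387° = (0.990362,-0.138503)
center distance |VC| = r/sin(θ/2) = 16.854703/sin(70.7335°) = 17.854676
C = V + |VC|·bis = (0.2942,-4.5711)
T_A = V + ((C−V)·d_A)·d_A = V + 5.8914·d_A = (-16.2335,-7.8752)
T_B = V + ((C−V)·d_B)·d_B = V + 5.8914·d_B = (-14.6929,3.1404)
sweep = 180° − θ = 38.5331°

center=(0.2942,-4.5711) T_A=(-16.2335,-7.8752) T_B=(-14.6929,3.1404) sweep=38.5331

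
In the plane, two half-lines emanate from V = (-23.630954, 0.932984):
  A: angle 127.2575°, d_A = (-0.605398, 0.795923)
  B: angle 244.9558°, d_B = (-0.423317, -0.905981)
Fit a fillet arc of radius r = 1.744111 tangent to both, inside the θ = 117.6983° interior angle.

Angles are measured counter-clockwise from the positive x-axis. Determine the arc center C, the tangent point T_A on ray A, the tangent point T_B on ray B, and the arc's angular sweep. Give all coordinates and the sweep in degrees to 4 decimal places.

bisector direction at 186.1066° = (-0.994326,-0.106379)
center distance |VC| = r/sin(θ/2) = 1.744111/sin(58.8492°) = 2.037969
C = V + |VC|·bis = (-25.6574,0.7162)
T_A = V + ((C−V)·d_A)·d_A = V + 1.0542·d_A = (-24.2692,1.7721)
T_B = V + ((C−V)·d_B)·d_B = V + 1.0542·d_B = (-24.0772,-0.0221)
sweep = 180° − θ = 62.3017°

center=(-25.6574,0.7162) T_A=(-24.2692,1.7721) T_B=(-24.0772,-0.0221) sweep=62.3017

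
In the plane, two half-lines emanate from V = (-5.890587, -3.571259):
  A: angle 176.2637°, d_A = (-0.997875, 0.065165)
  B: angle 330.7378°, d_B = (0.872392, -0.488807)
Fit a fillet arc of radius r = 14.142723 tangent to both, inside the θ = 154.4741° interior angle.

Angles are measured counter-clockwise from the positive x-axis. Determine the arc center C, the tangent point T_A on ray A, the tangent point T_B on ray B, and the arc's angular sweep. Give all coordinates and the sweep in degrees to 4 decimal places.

bisector direction at 253.5007° = (-0.284003,-0.958823)
center distance |VC| = r/sin(θ/2) = 14.142723/sin(77.2370°) = 14.501008
C = V + |VC|·bis = (-10.0089,-17.4752)
T_A = V + ((C−V)·d_A)·d_A = V + 3.2035·d_A = (-9.0873,-3.3625)
T_B = V + ((C−V)·d_B)·d_B = V + 3.2035·d_B = (-3.0959,-5.1372)
sweep = 180° − θ = 25.5259°

center=(-10.0089,-17.4752) T_A=(-9.0873,-3.3625) T_B=(-3.0959,-5.1372) sweep=25.5259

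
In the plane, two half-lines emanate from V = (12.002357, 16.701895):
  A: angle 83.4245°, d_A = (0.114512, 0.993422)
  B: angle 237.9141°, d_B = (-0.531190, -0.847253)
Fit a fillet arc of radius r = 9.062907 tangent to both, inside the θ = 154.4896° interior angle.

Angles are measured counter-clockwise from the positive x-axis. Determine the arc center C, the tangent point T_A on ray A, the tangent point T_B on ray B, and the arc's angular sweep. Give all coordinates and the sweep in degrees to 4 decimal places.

center=(3.2340,19.7778) T_A=(12.2373,18.7400) T_B=(10.9126,14.9637) sweep=25.5104

bisector direction at 160.6693° = (-0.943624,0.331020)
center distance |VC| = r/sin(θ/2) = 9.062907/sin(77.2448°) = 9.292218
C = V + |VC|·bis = (3.2340,19.7778)
T_A = V + ((C−V)·d_A)·d_A = V + 2.0516·d_A = (12.2373,18.7400)
T_B = V + ((C−V)·d_B)·d_B = V + 2.0516·d_B = (10.9126,14.9637)
sweep = 180° − θ = 25.5104°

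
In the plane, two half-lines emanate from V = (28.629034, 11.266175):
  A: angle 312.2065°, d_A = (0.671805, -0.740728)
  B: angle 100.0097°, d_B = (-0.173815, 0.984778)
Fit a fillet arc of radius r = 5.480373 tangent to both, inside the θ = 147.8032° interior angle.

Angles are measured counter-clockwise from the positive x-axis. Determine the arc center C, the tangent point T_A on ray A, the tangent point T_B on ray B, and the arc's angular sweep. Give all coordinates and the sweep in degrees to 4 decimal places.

center=(33.7511,13.7763) T_A=(29.6916,10.0946) T_B=(28.3541,12.8238) sweep=32.1968

bisector direction at 26.1081° = (0.897965,0.440066)
center distance |VC| = r/sin(θ/2) = 5.480373/sin(73.9016°) = 5.704046
C = V + |VC|·bis = (33.7511,13.7763)
T_A = V + ((C−V)·d_A)·d_A = V + 1.5817·d_A = (29.6916,10.0946)
T_B = V + ((C−V)·d_B)·d_B = V + 1.5817·d_B = (28.3541,12.8238)
sweep = 180° − θ = 32.1968°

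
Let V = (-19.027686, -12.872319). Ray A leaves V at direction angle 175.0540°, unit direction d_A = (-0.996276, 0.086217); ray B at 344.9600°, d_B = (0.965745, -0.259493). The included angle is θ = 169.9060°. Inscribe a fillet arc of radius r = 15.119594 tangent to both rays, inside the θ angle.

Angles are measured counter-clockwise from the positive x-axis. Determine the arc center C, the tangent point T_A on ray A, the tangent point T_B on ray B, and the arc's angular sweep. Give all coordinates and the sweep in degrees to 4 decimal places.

bisector direction at 260.0070° = (-0.173528,-0.984829)
center distance |VC| = r/sin(θ/2) = 15.119594/sin(84.9530°) = 15.178443
C = V + |VC|·bis = (-21.6616,-27.8205)
T_A = V + ((C−V)·d_A)·d_A = V + 1.3353·d_A = (-20.3580,-12.7572)
T_B = V + ((C−V)·d_B)·d_B = V + 1.3353·d_B = (-17.7381,-13.2188)
sweep = 180° − θ = 10.0940°

center=(-21.6616,-27.8205) T_A=(-20.3580,-12.7572) T_B=(-17.7381,-13.2188) sweep=10.0940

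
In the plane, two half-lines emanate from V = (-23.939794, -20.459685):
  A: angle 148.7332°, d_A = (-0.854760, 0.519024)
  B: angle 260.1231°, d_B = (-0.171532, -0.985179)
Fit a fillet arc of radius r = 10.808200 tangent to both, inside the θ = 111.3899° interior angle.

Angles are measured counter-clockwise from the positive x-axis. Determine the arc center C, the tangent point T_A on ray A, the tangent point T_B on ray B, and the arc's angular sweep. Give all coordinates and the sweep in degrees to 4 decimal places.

center=(-35.8527,-25.8707) T_A=(-30.2430,-16.6323) T_B=(-25.2047,-27.7246) sweep=68.6101

bisector direction at 204.4282° = (-0.910481,-0.413552)
center distance |VC| = r/sin(θ/2) = 10.808200/sin(55.6949°) = 13.084218
C = V + |VC|·bis = (-35.8527,-25.8707)
T_A = V + ((C−V)·d_A)·d_A = V + 7.3743·d_A = (-30.2430,-16.6323)
T_B = V + ((C−V)·d_B)·d_B = V + 7.3743·d_B = (-25.2047,-27.7246)
sweep = 180° − θ = 68.6101°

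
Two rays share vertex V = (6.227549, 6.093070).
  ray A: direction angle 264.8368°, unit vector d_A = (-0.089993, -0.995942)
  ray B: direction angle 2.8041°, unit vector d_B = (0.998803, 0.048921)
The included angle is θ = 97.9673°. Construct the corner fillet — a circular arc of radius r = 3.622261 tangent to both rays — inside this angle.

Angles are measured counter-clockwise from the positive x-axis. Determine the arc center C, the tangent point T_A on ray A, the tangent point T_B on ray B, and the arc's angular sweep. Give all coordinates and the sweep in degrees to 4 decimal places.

bisector direction at 313.8204° = (0.692401,-0.721513)
center distance |VC| = r/sin(θ/2) = 3.622261/sin(48.9836°) = 4.800734
C = V + |VC|·bis = (9.5516,2.6293)
T_A = V + ((C−V)·d_A)·d_A = V + 3.1506·d_A = (5.9440,2.9553)
T_B = V + ((C−V)·d_B)·d_B = V + 3.1506·d_B = (9.3744,6.2472)
sweep = 180° − θ = 82.0327°

center=(9.5516,2.6293) T_A=(5.9440,2.9553) T_B=(9.3744,6.2472) sweep=82.0327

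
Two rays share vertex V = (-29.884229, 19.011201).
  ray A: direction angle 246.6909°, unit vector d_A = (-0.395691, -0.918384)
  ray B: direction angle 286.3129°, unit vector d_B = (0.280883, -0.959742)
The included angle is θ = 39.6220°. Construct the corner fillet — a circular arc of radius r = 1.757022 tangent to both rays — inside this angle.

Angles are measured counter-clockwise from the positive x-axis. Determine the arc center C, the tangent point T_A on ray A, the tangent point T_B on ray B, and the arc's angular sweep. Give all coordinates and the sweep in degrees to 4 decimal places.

bisector direction at 266.5019° = (-0.061015,-0.998137)
center distance |VC| = r/sin(θ/2) = 1.757022/sin(19.8110°) = 5.184201
C = V + |VC|·bis = (-30.2005,13.8367)
T_A = V + ((C−V)·d_A)·d_A = V + 4.8774·d_A = (-31.8142,14.5319)
T_B = V + ((C−V)·d_B)·d_B = V + 4.8774·d_B = (-28.5143,14.3302)
sweep = 180° − θ = 140.3780°

center=(-30.2005,13.8367) T_A=(-31.8142,14.5319) T_B=(-28.5143,14.3302) sweep=140.3780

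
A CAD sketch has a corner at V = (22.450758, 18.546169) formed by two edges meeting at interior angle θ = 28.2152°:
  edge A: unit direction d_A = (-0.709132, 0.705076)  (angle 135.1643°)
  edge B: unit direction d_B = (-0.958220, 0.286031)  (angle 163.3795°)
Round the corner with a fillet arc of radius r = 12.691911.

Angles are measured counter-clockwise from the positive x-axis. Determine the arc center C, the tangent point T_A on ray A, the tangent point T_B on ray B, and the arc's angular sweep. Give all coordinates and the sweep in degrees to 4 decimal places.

bisector direction at 149.2719° = (-0.859602,0.510965)
center distance |VC| = r/sin(θ/2) = 12.691911/sin(14.1076°) = 52.070733
C = V + |VC|·bis = (-22.3093,45.1525)
T_A = V + ((C−V)·d_A)·d_A = V + 50.5003·d_A = (-13.3606,54.1527)
T_B = V + ((C−V)·d_B)·d_B = V + 50.5003·d_B = (-25.9396,32.9908)
sweep = 180° − θ = 151.7848°

center=(-22.3093,45.1525) T_A=(-13.3606,54.1527) T_B=(-25.9396,32.9908) sweep=151.7848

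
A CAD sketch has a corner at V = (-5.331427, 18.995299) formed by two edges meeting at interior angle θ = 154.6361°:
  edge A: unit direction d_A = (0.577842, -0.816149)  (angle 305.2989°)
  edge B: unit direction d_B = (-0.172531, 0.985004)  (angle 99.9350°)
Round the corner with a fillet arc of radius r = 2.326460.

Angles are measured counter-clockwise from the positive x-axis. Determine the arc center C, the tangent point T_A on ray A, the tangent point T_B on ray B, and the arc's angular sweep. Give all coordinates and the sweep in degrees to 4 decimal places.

center=(-3.1302,19.9124) T_A=(-5.0289,18.5680) T_B=(-5.4218,19.5110) sweep=25.3639

bisector direction at 22.6170° = (0.923096,0.384568)
center distance |VC| = r/sin(θ/2) = 2.326460/sin(77.3180°) = 2.384636
C = V + |VC|·bis = (-3.1302,19.9124)
T_A = V + ((C−V)·d_A)·d_A = V + 0.5235·d_A = (-5.0289,18.5680)
T_B = V + ((C−V)·d_B)·d_B = V + 0.5235·d_B = (-5.4218,19.5110)
sweep = 180° − θ = 25.3639°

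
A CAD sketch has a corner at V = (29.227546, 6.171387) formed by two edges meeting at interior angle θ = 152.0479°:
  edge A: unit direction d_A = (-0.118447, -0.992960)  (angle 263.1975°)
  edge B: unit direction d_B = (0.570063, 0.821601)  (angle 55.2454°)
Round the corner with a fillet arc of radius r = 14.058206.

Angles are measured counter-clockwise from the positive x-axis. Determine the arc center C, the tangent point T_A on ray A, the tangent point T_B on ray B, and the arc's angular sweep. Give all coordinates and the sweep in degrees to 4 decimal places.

bisector direction at 339.2215° = (0.934959,-0.354757)
center distance |VC| = r/sin(θ/2) = 14.058206/sin(76.0239°) = 14.487070
C = V + |VC|·bis = (42.7724,1.0320)
T_A = V + ((C−V)·d_A)·d_A = V + 3.4989·d_A = (28.8131,2.6972)
T_B = V + ((C−V)·d_B)·d_B = V + 3.4989·d_B = (31.2221,9.0461)
sweep = 180° − θ = 27.9521°

center=(42.7724,1.0320) T_A=(28.8131,2.6972) T_B=(31.2221,9.0461) sweep=27.9521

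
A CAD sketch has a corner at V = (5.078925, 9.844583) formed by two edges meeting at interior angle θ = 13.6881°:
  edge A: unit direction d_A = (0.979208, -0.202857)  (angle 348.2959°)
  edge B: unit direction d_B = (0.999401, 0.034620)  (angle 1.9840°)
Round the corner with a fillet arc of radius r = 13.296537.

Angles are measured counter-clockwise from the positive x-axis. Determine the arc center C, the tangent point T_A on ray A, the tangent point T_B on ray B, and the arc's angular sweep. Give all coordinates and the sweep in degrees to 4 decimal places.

bisector direction at 355.1400° = (0.996405,-0.084722)
center distance |VC| = r/sin(θ/2) = 13.296537/sin(6.8441°) = 111.578699
C = V + |VC|·bis = (116.2565,0.3914)
T_A = V + ((C−V)·d_A)·d_A = V + 110.7836·d_A = (113.5592,-12.6287)
T_B = V + ((C−V)·d_B)·d_B = V + 110.7836·d_B = (115.7961,13.6800)
sweep = 180° − θ = 166.3119°

center=(116.2565,0.3914) T_A=(113.5592,-12.6287) T_B=(115.7961,13.6800) sweep=166.3119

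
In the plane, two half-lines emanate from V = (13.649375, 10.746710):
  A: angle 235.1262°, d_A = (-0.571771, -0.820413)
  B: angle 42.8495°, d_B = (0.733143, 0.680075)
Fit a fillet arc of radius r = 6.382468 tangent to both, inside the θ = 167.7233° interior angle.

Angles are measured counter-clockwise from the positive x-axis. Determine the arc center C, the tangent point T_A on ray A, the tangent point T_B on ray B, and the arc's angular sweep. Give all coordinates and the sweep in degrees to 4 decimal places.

center=(18.4932,6.5343) T_A=(13.2569,10.1836) T_B=(14.1526,11.2135) sweep=12.2767

bisector direction at 318.9878° = (0.754570,-0.656219)
center distance |VC| = r/sin(θ/2) = 6.382468/sin(83.8616°) = 6.419272
C = V + |VC|·bis = (18.4932,6.5343)
T_A = V + ((C−V)·d_A)·d_A = V + 0.6864·d_A = (13.2569,10.1836)
T_B = V + ((C−V)·d_B)·d_B = V + 0.6864·d_B = (14.1526,11.2135)
sweep = 180° − θ = 12.2767°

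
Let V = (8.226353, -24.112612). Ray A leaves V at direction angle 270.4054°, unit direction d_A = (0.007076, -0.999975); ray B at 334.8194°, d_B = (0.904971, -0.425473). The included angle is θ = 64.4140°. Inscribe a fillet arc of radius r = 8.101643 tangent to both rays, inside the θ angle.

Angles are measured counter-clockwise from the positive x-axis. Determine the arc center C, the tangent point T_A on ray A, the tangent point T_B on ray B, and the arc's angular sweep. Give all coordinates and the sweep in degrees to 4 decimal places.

bisector direction at 302.6124° = (0.538953,-0.842336)
center distance |VC| = r/sin(θ/2) = 8.101643/sin(32.2070°) = 15.200661
C = V + |VC|·bis = (16.4188,-36.9167)
T_A = V + ((C−V)·d_A)·d_A = V + 12.8617·d_A = (8.3174,-36.9740)
T_B = V + ((C−V)·d_B)·d_B = V + 12.8617·d_B = (19.8658,-29.5849)
sweep = 180° − θ = 115.5860°

center=(16.4188,-36.9167) T_A=(8.3174,-36.9740) T_B=(19.8658,-29.5849) sweep=115.5860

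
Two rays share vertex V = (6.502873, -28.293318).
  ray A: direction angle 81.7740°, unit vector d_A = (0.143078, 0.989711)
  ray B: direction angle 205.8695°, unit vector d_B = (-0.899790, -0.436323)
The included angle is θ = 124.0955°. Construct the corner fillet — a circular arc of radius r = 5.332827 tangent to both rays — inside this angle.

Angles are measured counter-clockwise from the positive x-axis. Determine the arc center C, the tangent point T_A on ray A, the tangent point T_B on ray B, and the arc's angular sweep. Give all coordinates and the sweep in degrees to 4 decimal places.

bisector direction at 143.8218° = (-0.807184,0.590299)
center distance |VC| = r/sin(θ/2) = 5.332827/sin(62.0478°) = 6.037127
C = V + |VC|·bis = (1.6298,-24.7296)
T_A = V + ((C−V)·d_A)·d_A = V + 2.8298·d_A = (6.9078,-25.4926)
T_B = V + ((C−V)·d_B)·d_B = V + 2.8298·d_B = (3.9566,-29.5280)
sweep = 180° − θ = 55.9045°

center=(1.6298,-24.7296) T_A=(6.9078,-25.4926) T_B=(3.9566,-29.5280) sweep=55.9045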